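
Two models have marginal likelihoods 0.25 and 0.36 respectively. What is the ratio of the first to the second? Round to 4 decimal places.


Evidence ratio = 0.25 / 0.36
= 0.6944

0.6944


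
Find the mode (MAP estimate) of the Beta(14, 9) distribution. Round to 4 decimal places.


For Beta(a,b) with a,b > 1:
Mode = (a-1)/(a+b-2) = (14-1)/(23-2)
= 13/21 = 0.619

0.619


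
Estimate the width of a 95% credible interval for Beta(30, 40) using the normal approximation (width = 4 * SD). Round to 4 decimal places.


For Beta(a,b): Var = ab/((a+b)^2(a+b+1))
Var = 0.0034, SD = 0.0587
Approximate 95% CI width = 4 * 0.0587 = 0.2349

0.2349


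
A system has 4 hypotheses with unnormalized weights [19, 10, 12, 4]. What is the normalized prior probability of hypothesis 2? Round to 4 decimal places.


The normalized prior is the weight divided by the total.
Total weight = 45
P(H2) = 10 / 45 = 0.2222

0.2222


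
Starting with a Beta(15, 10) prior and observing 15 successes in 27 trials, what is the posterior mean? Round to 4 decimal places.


Posterior parameters: alpha = 15 + 15 = 30
beta = 10 + 12 = 22
Posterior mean = alpha / (alpha + beta) = 30 / 52
= 0.5769

0.5769


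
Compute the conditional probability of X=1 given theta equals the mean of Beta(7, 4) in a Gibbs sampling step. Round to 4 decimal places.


Mean of Beta(7, 4) = 0.6364
P(X=1 | theta=0.6364) = 0.6364

0.6364


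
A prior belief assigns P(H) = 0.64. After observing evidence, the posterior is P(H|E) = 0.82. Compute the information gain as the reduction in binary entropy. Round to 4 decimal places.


H(prior) = -0.64*log2(0.64) - 0.36*log2(0.36)
= 0.9427
H(post) = -0.82*log2(0.82) - 0.18*log2(0.18)
= 0.6801
IG = 0.9427 - 0.6801 = 0.2626

0.2626


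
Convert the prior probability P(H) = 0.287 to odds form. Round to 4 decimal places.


P(not H) = 1 - 0.287 = 0.713
Odds = 0.287 / 0.713 = 0.4025

0.4025


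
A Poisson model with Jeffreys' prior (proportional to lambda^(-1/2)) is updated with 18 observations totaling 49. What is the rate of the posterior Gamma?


Posterior = Gamma(0.5 + S, n)
= Gamma(0.5 + 49, 18)
Posterior rate = 0 + n = 18

18.0


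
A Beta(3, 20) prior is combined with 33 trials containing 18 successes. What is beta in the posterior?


In conjugate updating:
beta_posterior = beta_prior + (n - k)
= 20 + (33 - 18)
= 20 + 15 = 35

35


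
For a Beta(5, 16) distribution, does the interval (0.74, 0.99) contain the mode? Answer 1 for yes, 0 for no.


Mode of Beta(a,b) = (a-1)/(a+b-2)
= (5-1)/(5+16-2) = 0.2105
Check: 0.74 <= 0.2105 <= 0.99?
Result: 0

0


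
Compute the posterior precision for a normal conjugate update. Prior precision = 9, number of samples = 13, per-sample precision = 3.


tau_post = tau_0 + n * tau
= 9 + 13 * 3 = 48

48


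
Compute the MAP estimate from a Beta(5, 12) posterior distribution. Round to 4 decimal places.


MAP = mode of Beta distribution
= (alpha - 1)/(alpha + beta - 2)
= (5-1)/(5+12-2)
= 4/15 = 0.2667

0.2667


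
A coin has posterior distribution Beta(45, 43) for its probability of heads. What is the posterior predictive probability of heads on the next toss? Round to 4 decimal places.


Posterior predictive = E[theta] = alpha/(alpha+beta)
= 45/88
= 0.5114

0.5114


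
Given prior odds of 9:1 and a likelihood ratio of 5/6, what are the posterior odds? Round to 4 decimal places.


Posterior odds = prior odds * LR
Prior odds = 9/1 = 9.0
LR = 5/6 = 0.8333
Posterior odds = 9.0 * 0.8333 = 7.5

7.5


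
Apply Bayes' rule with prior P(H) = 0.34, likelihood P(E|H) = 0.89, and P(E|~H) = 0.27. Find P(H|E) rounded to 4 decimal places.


Step 1: Compute marginal P(E) = P(E|H)P(H) + P(E|~H)P(~H)
= 0.89*0.34 + 0.27*0.66 = 0.4808
Step 2: P(H|E) = P(E|H)P(H)/P(E) = 0.3026/0.4808
= 0.6294

0.6294


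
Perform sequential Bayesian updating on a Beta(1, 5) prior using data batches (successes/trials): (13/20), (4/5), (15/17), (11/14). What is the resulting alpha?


Accumulate successes: 43
Posterior alpha = prior alpha + sum of successes
= 1 + 43 = 44

44


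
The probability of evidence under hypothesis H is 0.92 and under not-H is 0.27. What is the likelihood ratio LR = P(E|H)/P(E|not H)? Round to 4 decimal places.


LR = 0.92 / 0.27
= 3.4074

3.4074


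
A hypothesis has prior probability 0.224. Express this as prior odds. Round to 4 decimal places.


Odds = P(H) / P(not H) = 0.224 / 0.776
= 0.2887

0.2887


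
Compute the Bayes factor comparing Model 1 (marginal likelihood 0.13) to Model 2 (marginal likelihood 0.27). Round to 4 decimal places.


BF12 = marginal likelihood of M1 / marginal likelihood of M2
= 0.13/0.27
= 0.4815

0.4815


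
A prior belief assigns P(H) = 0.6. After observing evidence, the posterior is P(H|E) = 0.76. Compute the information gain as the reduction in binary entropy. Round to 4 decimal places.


H(prior) = -0.6*log2(0.6) - 0.4*log2(0.4)
= 0.971
H(post) = -0.76*log2(0.76) - 0.24*log2(0.24)
= 0.795
IG = 0.971 - 0.795 = 0.1759

0.1759


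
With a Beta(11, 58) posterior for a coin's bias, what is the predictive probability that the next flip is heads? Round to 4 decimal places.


The predictive probability equals the posterior mean.
P(next = heads) = alpha / (alpha + beta)
= 11 / 69 = 0.1594

0.1594


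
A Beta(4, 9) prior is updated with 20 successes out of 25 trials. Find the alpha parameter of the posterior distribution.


In the Beta-Binomial conjugate update:
alpha_post = alpha_prior + successes
= 4 + 20
= 24

24


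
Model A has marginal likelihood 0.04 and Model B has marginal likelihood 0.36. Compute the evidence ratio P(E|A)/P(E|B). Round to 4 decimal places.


Evidence ratio = P(E|A) / P(E|B)
= 0.04 / 0.36
= 0.1111

0.1111


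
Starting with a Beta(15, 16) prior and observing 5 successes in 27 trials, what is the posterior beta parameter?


Posterior beta = prior beta + failures
Failures = 27 - 5 = 22
beta_post = 16 + 22 = 38

38


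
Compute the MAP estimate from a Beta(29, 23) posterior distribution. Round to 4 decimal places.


MAP = mode of Beta distribution
= (alpha - 1)/(alpha + beta - 2)
= (29-1)/(29+23-2)
= 28/50 = 0.56

0.56


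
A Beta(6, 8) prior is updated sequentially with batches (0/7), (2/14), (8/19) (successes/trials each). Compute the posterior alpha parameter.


Sequential conjugate updating is equivalent to a single batch update.
Total successes across all batches = 10
alpha_posterior = alpha_prior + total_successes = 6 + 10
= 16

16


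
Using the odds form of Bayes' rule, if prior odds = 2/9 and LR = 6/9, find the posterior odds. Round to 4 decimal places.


Bayes' rule in odds form: posterior odds = prior odds * LR
= (2 * 6) / (9 * 9)
= 12/81 = 0.1481

0.1481


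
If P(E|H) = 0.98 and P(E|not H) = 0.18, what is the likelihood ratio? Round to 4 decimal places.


Likelihood ratio = P(E|H) / P(E|not H)
= 0.98 / 0.18
= 5.4444

5.4444


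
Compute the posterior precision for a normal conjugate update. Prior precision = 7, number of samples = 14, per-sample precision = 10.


tau_post = tau_0 + n * tau
= 7 + 14 * 10 = 147

147


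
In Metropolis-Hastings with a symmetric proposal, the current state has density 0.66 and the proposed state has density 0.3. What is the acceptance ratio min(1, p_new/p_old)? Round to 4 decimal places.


Ratio = p_new / p_old = 0.3 / 0.66 = 0.4545
Acceptance = min(1, 0.4545) = 0.4545

0.4545


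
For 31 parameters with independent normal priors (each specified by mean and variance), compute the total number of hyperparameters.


A normal prior has 2 hyperparameters per parameter.
Total = 31 * 2 = 62

62


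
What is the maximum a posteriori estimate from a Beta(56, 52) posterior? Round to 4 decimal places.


The MAP estimate equals the mode of the distribution.
Mode of Beta(a,b) = (a-1)/(a+b-2)
= 55/106
= 0.5189

0.5189


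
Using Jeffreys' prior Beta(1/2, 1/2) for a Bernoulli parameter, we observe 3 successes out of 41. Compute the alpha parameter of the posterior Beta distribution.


Conjugate update: Beta(0.5 + k, 0.5 + n - k).
k = 3, n - k = 38
Posterior alpha = 0.5 + k = 0.5 + 3 = 3.5

3.5


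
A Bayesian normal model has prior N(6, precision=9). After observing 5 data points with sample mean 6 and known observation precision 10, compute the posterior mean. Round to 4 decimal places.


Posterior mean = (prior_precision * prior_mean + n * data_precision * data_mean) / (prior_precision + n * data_precision)
Numerator = 9*6 + 5*10*6 = 354
Denominator = 9 + 5*10 = 59
Posterior mean = 6.0

6.0


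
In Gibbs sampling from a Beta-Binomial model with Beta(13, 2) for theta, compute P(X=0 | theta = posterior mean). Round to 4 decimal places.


Posterior mean = alpha/(alpha+beta) = 13/15 = 0.8667
P(X=0|theta=mean) = 1 - theta = 0.1333

0.1333


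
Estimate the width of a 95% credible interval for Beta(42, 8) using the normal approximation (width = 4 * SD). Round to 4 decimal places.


For Beta(a,b): Var = ab/((a+b)^2(a+b+1))
Var = 0.0026, SD = 0.0513
Approximate 95% CI width = 4 * 0.0513 = 0.2053

0.2053


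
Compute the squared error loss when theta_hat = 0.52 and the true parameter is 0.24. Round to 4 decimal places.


L = (theta_hat - theta_true)^2
= (0.52 - 0.24)^2
= 0.28^2 = 0.0784

0.0784


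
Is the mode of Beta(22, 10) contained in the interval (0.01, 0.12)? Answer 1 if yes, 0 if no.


Mode = (a-1)/(a+b-2) = 21/30 = 0.7
Interval: (0.01, 0.12)
Contains mode? 0

0


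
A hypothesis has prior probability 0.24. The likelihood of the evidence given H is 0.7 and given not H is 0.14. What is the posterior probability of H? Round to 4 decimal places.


Using Bayes' theorem:
P(E) = 0.24 * 0.7 + 0.76 * 0.14
P(E) = 0.2744
P(H|E) = (0.24 * 0.7) / 0.2744 = 0.6122

0.6122


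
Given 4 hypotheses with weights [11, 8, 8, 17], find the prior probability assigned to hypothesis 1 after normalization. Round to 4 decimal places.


To normalize, divide each weight by the sum of all weights.
Sum = 44
Prior(H1) = 11/44 = 0.25

0.25


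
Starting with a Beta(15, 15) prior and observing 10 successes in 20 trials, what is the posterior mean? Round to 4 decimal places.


Posterior parameters: alpha = 15 + 10 = 25
beta = 15 + 10 = 25
Posterior mean = alpha / (alpha + beta) = 25 / 50
= 0.5

0.5


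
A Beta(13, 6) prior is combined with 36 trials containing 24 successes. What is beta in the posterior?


In conjugate updating:
beta_posterior = beta_prior + (n - k)
= 6 + (36 - 24)
= 6 + 12 = 18

18


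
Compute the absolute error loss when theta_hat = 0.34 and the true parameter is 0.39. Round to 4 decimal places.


L = |theta_hat - theta_true|
= |0.34 - 0.39| = 0.05

0.05


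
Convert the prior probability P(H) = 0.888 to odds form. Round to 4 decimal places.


P(not H) = 1 - 0.888 = 0.112
Odds = 0.888 / 0.112 = 7.9286

7.9286


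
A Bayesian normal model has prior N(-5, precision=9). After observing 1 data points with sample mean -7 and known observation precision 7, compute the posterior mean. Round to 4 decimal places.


Posterior mean = (prior_precision * prior_mean + n * data_precision * data_mean) / (prior_precision + n * data_precision)
Numerator = 9*-5 + 1*7*-7 = -94
Denominator = 9 + 1*7 = 16
Posterior mean = -5.875

-5.875


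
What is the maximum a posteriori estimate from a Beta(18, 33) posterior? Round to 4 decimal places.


The MAP estimate equals the mode of the distribution.
Mode of Beta(a,b) = (a-1)/(a+b-2)
= 17/49
= 0.3469

0.3469


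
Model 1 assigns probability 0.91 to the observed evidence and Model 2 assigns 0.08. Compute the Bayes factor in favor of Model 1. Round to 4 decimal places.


BF = P(data|M1) / P(data|M2)
= 0.91 / 0.08 = 11.375

11.375


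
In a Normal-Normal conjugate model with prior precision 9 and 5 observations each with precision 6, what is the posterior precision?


Posterior precision = prior precision + n * observation precision
= 9 + 5 * 6
= 9 + 30 = 39

39


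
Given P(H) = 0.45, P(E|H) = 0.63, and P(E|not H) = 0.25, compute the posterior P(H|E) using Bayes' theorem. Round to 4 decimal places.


By Bayes' theorem: P(H|E) = P(E|H)*P(H) / P(E)
P(E) = P(E|H)*P(H) + P(E|not H)*P(not H)
P(E) = 0.63*0.45 + 0.25*0.55 = 0.421
P(H|E) = 0.63*0.45 / 0.421 = 0.6734

0.6734


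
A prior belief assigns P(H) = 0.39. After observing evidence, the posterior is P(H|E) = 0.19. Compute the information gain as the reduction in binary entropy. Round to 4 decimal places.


H(prior) = -0.39*log2(0.39) - 0.61*log2(0.61)
= 0.9648
H(post) = -0.19*log2(0.19) - 0.81*log2(0.81)
= 0.7015
IG = 0.9648 - 0.7015 = 0.2633

0.2633


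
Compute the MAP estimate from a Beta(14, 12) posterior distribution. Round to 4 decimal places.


MAP = mode of Beta distribution
= (alpha - 1)/(alpha + beta - 2)
= (14-1)/(14+12-2)
= 13/24 = 0.5417

0.5417


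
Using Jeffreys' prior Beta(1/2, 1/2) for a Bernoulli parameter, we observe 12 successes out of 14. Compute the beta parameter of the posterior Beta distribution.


Conjugate update: Beta(0.5 + k, 0.5 + n - k).
k = 12, n - k = 2
Posterior beta = 0.5 + (n - k) = 0.5 + 2 = 2.5

2.5


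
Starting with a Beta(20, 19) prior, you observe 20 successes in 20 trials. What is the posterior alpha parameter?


For a Beta-Binomial conjugate model:
Posterior alpha = prior alpha + number of successes
= 20 + 20 = 40

40


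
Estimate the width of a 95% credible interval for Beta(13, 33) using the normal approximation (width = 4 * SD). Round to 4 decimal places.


For Beta(a,b): Var = ab/((a+b)^2(a+b+1))
Var = 0.0043, SD = 0.0657
Approximate 95% CI width = 4 * 0.0657 = 0.2627

0.2627


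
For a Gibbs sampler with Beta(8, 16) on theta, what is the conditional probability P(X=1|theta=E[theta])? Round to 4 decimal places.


E[theta] = 8/(8+16) = 0.3333
P(X=1|theta) = theta = 0.3333

0.3333


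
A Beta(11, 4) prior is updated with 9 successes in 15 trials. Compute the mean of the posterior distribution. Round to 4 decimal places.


After update: Beta(20, 10)
Mean = 20 / (20 + 10) = 20 / 30
= 0.6667

0.6667


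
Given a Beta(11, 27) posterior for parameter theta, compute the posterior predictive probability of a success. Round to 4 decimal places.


For a Beta-Bernoulli model, the predictive probability is the mean:
P(success) = 11/(11+27) = 11/38 = 0.2895

0.2895


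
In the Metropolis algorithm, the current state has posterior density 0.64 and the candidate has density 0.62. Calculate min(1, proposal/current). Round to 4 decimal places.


Ratio = 0.62/0.64 = 0.9688
Acceptance probability = min(1, 0.9688)
= 0.9688

0.9688


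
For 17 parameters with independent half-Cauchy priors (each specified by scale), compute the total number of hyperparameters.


A half-Cauchy prior has 1 hyperparameter per parameter.
Total = 17 * 1 = 17

17


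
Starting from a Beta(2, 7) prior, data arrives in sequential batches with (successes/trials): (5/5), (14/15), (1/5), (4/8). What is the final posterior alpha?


In sequential Bayesian updating, we sum all successes.
Total successes = 24
Final alpha = 2 + 24 = 26

26


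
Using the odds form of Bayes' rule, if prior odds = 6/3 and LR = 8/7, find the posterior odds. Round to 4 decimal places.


Bayes' rule in odds form: posterior odds = prior odds * LR
= (6 * 8) / (3 * 7)
= 48/21 = 2.2857

2.2857


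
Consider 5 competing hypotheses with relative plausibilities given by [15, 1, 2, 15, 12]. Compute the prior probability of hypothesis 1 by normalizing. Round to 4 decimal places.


Sum of weights = 15 + 1 + 2 + 15 + 12 = 45
Normalized prior for H1 = 15 / 45
= 0.3333

0.3333


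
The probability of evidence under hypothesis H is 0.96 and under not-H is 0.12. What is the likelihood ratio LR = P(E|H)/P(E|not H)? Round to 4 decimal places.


LR = 0.96 / 0.12
= 8.0

8.0


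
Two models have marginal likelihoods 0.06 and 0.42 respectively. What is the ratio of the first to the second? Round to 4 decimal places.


Evidence ratio = 0.06 / 0.42
= 0.1429

0.1429


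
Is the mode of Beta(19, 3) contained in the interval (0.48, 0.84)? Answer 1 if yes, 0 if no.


Mode = (a-1)/(a+b-2) = 18/20 = 0.9
Interval: (0.48, 0.84)
Contains mode? 0

0


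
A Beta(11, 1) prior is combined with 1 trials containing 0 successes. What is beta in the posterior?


In conjugate updating:
beta_posterior = beta_prior + (n - k)
= 1 + (1 - 0)
= 1 + 1 = 2

2


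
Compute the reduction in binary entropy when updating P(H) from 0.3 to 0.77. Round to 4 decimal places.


H_before = -p*log2(p) - (1-p)*log2(1-p) for p=0.3: 0.8813
H_after for p=0.77: 0.778
Reduction = 0.8813 - 0.778 = 0.1033

0.1033


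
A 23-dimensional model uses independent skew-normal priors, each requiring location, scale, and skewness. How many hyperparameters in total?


Per parameter: 3 (location, scale, and skewness).
Total = 23 * 3 = 69

69


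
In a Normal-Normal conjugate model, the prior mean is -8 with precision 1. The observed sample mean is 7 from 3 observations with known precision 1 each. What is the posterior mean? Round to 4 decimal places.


Posterior precision = tau0 + n*tau = 1 + 3*1 = 4
Posterior mean = (tau0*mu0 + n*tau*xbar) / posterior_precision
= (1*-8 + 3*1*7) / 4
= 13 / 4 = 3.25

3.25


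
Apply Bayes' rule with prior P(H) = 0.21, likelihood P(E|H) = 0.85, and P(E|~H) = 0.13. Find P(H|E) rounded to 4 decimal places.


Step 1: Compute marginal P(E) = P(E|H)P(H) + P(E|~H)P(~H)
= 0.85*0.21 + 0.13*0.79 = 0.2812
Step 2: P(H|E) = P(E|H)P(H)/P(E) = 0.1785/0.2812
= 0.6348

0.6348


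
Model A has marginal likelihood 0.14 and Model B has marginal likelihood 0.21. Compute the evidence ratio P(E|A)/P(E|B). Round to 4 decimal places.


Evidence ratio = P(E|A) / P(E|B)
= 0.14 / 0.21
= 0.6667

0.6667


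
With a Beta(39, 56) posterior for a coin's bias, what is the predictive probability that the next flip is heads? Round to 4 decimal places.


The predictive probability equals the posterior mean.
P(next = heads) = alpha / (alpha + beta)
= 39 / 95 = 0.4105

0.4105


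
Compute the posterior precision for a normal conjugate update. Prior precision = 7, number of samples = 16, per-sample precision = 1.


tau_post = tau_0 + n * tau
= 7 + 16 * 1 = 23

23


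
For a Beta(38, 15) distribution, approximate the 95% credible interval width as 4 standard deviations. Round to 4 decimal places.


Variance of Beta(a,b) = ab / ((a+b)^2 * (a+b+1))
= 38*15 / ((53)^2 * 54)
= 0.0038
SD = sqrt(0.0038) = 0.0613
Width = 4 * SD = 0.2452

0.2452


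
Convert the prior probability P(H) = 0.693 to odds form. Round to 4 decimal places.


P(not H) = 1 - 0.693 = 0.307
Odds = 0.693 / 0.307 = 2.2573

2.2573


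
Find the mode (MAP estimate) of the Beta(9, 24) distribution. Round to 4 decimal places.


For Beta(a,b) with a,b > 1:
Mode = (a-1)/(a+b-2) = (9-1)/(33-2)
= 8/31 = 0.2581

0.2581


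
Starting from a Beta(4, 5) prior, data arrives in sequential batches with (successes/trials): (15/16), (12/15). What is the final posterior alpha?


In sequential Bayesian updating, we sum all successes.
Total successes = 27
Final alpha = 4 + 27 = 31

31


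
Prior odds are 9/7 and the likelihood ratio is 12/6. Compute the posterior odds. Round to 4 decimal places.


Posterior odds = prior odds * likelihood ratio
= (9/7) * (12/6)
= 108 / 42
= 2.5714

2.5714


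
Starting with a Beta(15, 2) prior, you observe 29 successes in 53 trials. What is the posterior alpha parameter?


For a Beta-Binomial conjugate model:
Posterior alpha = prior alpha + number of successes
= 15 + 29 = 44

44


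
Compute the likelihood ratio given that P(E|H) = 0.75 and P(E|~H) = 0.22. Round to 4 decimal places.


LR = P(E|H) / P(E|~H)
= 0.75 / 0.22 = 3.4091

3.4091


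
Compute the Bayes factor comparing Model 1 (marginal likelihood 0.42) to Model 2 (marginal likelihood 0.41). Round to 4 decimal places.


BF12 = marginal likelihood of M1 / marginal likelihood of M2
= 0.42/0.41
= 1.0244

1.0244


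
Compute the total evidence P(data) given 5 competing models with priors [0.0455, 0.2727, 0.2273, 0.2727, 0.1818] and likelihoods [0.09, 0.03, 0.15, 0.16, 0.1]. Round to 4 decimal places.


Marginal likelihood = sum P(model_i) * P(data|model_i)
Model 1: 0.0455 * 0.09 = 0.0041
Model 2: 0.2727 * 0.03 = 0.0082
Model 3: 0.2273 * 0.15 = 0.0341
Model 4: 0.2727 * 0.16 = 0.0436
Model 5: 0.1818 * 0.1 = 0.0182
Total = 0.1082

0.1082


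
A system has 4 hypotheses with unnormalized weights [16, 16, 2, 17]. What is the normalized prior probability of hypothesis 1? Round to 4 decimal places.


The normalized prior is the weight divided by the total.
Total weight = 51
P(H1) = 16 / 51 = 0.3137

0.3137


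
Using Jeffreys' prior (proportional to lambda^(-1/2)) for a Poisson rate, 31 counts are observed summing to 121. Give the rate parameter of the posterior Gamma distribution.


Conjugate update: Gamma(prior_shape + S, prior_rate + n).
Prior shape = 0.5, prior rate = 0.
Posterior rate = 0 + n = 31

31.0


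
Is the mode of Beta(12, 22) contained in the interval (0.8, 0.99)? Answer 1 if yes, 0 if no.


Mode = (a-1)/(a+b-2) = 11/32 = 0.3438
Interval: (0.8, 0.99)
Contains mode? 0

0


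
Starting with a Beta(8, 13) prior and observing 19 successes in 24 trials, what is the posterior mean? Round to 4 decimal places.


Posterior parameters: alpha = 8 + 19 = 27
beta = 13 + 5 = 18
Posterior mean = alpha / (alpha + beta) = 27 / 45
= 0.6

0.6


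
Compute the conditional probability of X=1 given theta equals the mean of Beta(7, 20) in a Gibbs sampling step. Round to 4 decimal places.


Mean of Beta(7, 20) = 0.2593
P(X=1 | theta=0.2593) = 0.2593

0.2593


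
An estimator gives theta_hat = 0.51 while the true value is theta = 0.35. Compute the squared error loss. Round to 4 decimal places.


The squared error loss is (theta_hat - theta)^2
= (0.51 - 0.35)^2
= (0.16)^2 = 0.0256

0.0256


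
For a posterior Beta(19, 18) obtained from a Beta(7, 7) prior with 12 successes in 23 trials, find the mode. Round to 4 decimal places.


Mode = (alpha - 1) / (alpha + beta - 2)
= 18 / 35
= 0.5143

0.5143


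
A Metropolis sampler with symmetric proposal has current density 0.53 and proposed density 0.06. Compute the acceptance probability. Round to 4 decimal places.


For symmetric proposals, acceptance = min(1, pi(x*)/pi(x))
= min(1, 0.06/0.53)
= min(1, 0.1132) = 0.1132

0.1132


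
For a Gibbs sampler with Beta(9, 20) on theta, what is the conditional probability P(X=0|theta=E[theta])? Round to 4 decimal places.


E[theta] = 9/(9+20) = 0.3103
P(X=0|theta) = 1 - theta = 0.6897

0.6897


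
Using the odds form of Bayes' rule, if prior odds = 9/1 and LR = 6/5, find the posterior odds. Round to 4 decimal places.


Bayes' rule in odds form: posterior odds = prior odds * LR
= (9 * 6) / (1 * 5)
= 54/5 = 10.8

10.8


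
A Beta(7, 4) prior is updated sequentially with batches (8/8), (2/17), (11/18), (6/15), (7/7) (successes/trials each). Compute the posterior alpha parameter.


Sequential conjugate updating is equivalent to a single batch update.
Total successes across all batches = 34
alpha_posterior = alpha_prior + total_successes = 7 + 34
= 41

41


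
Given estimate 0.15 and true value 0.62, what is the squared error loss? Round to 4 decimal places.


Squared error = (estimate - true)^2
Difference = -0.47
Loss = -0.47^2 = 0.2209

0.2209


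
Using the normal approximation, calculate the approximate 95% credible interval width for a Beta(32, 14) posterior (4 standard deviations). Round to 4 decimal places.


Var(Beta) = 32*14/(46^2 * 47) = 0.0045
SD = 0.0671
Width ~ 4*SD = 0.2685

0.2685


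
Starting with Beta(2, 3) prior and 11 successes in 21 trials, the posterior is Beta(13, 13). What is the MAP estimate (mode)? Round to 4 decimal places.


The mode of Beta(a, b) when a > 1 and b > 1 is (a-1)/(a+b-2)
= (13 - 1) / (13 + 13 - 2)
= 12 / 24
= 0.5

0.5


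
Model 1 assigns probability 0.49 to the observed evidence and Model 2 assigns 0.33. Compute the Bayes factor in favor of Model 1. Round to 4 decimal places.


BF = P(data|M1) / P(data|M2)
= 0.49 / 0.33 = 1.4848

1.4848


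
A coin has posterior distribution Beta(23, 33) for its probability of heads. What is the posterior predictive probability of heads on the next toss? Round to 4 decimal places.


Posterior predictive = E[theta] = alpha/(alpha+beta)
= 23/56
= 0.4107

0.4107


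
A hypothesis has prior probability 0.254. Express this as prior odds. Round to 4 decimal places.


Odds = P(H) / P(not H) = 0.254 / 0.746
= 0.3405

0.3405


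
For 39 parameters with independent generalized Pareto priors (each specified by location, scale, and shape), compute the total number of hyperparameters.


A generalized Pareto prior has 3 hyperparameters per parameter.
Total = 39 * 3 = 117

117


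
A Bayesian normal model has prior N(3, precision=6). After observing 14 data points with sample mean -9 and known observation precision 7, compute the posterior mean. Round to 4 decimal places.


Posterior mean = (prior_precision * prior_mean + n * data_precision * data_mean) / (prior_precision + n * data_precision)
Numerator = 6*3 + 14*7*-9 = -864
Denominator = 6 + 14*7 = 104
Posterior mean = -8.3077

-8.3077


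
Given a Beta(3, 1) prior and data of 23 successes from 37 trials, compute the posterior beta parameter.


Number of failures = 37 - 23 = 14
Posterior beta = 1 + 14 = 15

15


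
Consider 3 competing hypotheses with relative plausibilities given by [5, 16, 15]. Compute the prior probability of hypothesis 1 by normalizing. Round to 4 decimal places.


Sum of weights = 5 + 16 + 15 = 36
Normalized prior for H1 = 5 / 36
= 0.1389

0.1389


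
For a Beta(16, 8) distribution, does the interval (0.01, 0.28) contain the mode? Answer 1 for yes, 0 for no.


Mode of Beta(a,b) = (a-1)/(a+b-2)
= (16-1)/(16+8-2) = 0.6818
Check: 0.01 <= 0.6818 <= 0.28?
Result: 0

0


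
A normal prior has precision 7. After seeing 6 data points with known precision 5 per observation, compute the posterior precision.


In the conjugate normal model, precisions add:
tau_posterior = tau_prior + n * tau_data
= 7 + 6*5 = 37

37


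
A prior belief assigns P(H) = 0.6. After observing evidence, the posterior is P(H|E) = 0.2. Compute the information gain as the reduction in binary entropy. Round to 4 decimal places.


H(prior) = -0.6*log2(0.6) - 0.4*log2(0.4)
= 0.971
H(post) = -0.2*log2(0.2) - 0.8*log2(0.8)
= 0.7219
IG = 0.971 - 0.7219 = 0.249

0.249


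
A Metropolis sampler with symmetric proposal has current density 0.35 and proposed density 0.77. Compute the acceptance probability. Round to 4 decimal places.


For symmetric proposals, acceptance = min(1, pi(x*)/pi(x))
= min(1, 0.77/0.35)
= min(1, 2.2) = 1.0

1.0


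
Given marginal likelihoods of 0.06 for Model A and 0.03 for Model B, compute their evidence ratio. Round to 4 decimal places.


Ratio = ML(A) / ML(B) = 0.06/0.03
= 2.0

2.0


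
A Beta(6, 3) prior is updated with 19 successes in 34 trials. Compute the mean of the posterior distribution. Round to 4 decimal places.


After update: Beta(25, 18)
Mean = 25 / (25 + 18) = 25 / 43
= 0.5814

0.5814


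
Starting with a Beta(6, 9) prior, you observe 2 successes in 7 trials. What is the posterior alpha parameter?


For a Beta-Binomial conjugate model:
Posterior alpha = prior alpha + number of successes
= 6 + 2 = 8

8


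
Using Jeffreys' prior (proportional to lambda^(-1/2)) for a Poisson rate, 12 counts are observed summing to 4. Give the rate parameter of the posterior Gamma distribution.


Conjugate update: Gamma(prior_shape + S, prior_rate + n).
Prior shape = 0.5, prior rate = 0.
Posterior rate = 0 + n = 12

12.0


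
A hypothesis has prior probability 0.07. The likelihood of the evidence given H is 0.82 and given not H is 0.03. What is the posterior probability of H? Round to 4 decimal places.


Using Bayes' theorem:
P(E) = 0.07 * 0.82 + 0.93 * 0.03
P(E) = 0.0853
P(H|E) = (0.07 * 0.82) / 0.0853 = 0.6729

0.6729


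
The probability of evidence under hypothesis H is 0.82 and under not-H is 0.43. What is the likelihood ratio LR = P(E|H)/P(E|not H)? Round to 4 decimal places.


LR = 0.82 / 0.43
= 1.907

1.907


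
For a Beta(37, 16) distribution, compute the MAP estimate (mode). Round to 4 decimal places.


MAP = mode = (a-1)/(a+b-2)
= (37-1)/(37+16-2)
= 36/51 = 0.7059

0.7059


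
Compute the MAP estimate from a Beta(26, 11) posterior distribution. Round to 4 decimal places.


MAP = mode of Beta distribution
= (alpha - 1)/(alpha + beta - 2)
= (26-1)/(26+11-2)
= 25/35 = 0.7143

0.7143


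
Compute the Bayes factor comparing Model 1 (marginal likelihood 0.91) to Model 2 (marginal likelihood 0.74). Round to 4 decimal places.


BF12 = marginal likelihood of M1 / marginal likelihood of M2
= 0.91/0.74
= 1.2297

1.2297


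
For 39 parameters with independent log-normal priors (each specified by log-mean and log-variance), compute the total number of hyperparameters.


A log-normal prior has 2 hyperparameters per parameter.
Total = 39 * 2 = 78

78


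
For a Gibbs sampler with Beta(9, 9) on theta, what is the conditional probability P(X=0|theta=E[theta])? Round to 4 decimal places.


E[theta] = 9/(9+9) = 0.5
P(X=0|theta) = 1 - theta = 0.5

0.5


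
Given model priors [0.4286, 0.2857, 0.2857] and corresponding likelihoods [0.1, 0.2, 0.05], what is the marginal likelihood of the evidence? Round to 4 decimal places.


P(E) = sum_i P(M_i) P(E|M_i)
= 0.0429 + 0.0571 + 0.0143
= 0.1143

0.1143


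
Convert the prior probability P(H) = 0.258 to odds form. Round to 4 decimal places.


P(not H) = 1 - 0.258 = 0.742
Odds = 0.258 / 0.742 = 0.3477

0.3477


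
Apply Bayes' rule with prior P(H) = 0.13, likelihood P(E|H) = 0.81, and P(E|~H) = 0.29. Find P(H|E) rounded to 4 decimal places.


Step 1: Compute marginal P(E) = P(E|H)P(H) + P(E|~H)P(~H)
= 0.81*0.13 + 0.29*0.87 = 0.3576
Step 2: P(H|E) = P(E|H)P(H)/P(E) = 0.1053/0.3576
= 0.2945

0.2945


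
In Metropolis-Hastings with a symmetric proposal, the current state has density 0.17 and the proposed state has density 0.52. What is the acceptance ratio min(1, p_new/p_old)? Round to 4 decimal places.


Ratio = p_new / p_old = 0.52 / 0.17 = 3.0588
Acceptance = min(1, 3.0588) = 1.0

1.0


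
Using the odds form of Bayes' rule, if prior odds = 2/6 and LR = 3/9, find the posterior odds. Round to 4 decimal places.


Bayes' rule in odds form: posterior odds = prior odds * LR
= (2 * 3) / (6 * 9)
= 6/54 = 0.1111

0.1111


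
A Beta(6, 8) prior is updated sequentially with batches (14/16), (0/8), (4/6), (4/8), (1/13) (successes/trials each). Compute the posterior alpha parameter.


Sequential conjugate updating is equivalent to a single batch update.
Total successes across all batches = 23
alpha_posterior = alpha_prior + total_successes = 6 + 23
= 29

29


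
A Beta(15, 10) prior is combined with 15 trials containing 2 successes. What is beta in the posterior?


In conjugate updating:
beta_posterior = beta_prior + (n - k)
= 10 + (15 - 2)
= 10 + 13 = 23

23


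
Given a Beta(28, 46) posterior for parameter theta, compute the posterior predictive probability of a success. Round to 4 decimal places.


For a Beta-Bernoulli model, the predictive probability is the mean:
P(success) = 28/(28+46) = 28/74 = 0.3784

0.3784


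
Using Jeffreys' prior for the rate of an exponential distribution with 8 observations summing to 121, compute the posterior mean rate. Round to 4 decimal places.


Jeffreys' prior leads to posterior Gamma(8, 121).
Mean = 8/121 = 0.0661

0.0661


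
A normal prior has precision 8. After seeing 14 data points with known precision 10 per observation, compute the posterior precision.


In the conjugate normal model, precisions add:
tau_posterior = tau_prior + n * tau_data
= 8 + 14*10 = 148

148


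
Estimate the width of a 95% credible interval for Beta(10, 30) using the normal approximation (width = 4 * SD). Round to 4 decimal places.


For Beta(a,b): Var = ab/((a+b)^2(a+b+1))
Var = 0.0046, SD = 0.0676
Approximate 95% CI width = 4 * 0.0676 = 0.2705

0.2705


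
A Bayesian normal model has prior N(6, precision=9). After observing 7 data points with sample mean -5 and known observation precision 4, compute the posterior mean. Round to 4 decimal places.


Posterior mean = (prior_precision * prior_mean + n * data_precision * data_mean) / (prior_precision + n * data_precision)
Numerator = 9*6 + 7*4*-5 = -86
Denominator = 9 + 7*4 = 37
Posterior mean = -2.3243

-2.3243


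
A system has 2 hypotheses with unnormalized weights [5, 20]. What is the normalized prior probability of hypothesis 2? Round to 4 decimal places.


The normalized prior is the weight divided by the total.
Total weight = 25
P(H2) = 20 / 25 = 0.8

0.8


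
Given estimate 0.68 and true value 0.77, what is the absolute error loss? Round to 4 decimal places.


Absolute error = |estimate - true|
= |-0.09| = 0.09

0.09


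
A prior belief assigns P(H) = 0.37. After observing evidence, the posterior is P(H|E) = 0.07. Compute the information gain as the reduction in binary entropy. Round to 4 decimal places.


H(prior) = -0.37*log2(0.37) - 0.63*log2(0.63)
= 0.9507
H(post) = -0.07*log2(0.07) - 0.93*log2(0.93)
= 0.3659
IG = 0.9507 - 0.3659 = 0.5847

0.5847


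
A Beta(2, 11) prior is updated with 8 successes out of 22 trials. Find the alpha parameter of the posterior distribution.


In the Beta-Binomial conjugate update:
alpha_post = alpha_prior + successes
= 2 + 8
= 10

10


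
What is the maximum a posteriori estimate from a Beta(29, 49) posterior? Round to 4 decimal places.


The MAP estimate equals the mode of the distribution.
Mode of Beta(a,b) = (a-1)/(a+b-2)
= 28/76
= 0.3684

0.3684


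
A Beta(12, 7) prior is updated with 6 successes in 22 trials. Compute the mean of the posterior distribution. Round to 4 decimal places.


After update: Beta(18, 23)
Mean = 18 / (18 + 23) = 18 / 41
= 0.439

0.439


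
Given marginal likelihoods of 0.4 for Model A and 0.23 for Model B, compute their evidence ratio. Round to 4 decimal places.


Ratio = ML(A) / ML(B) = 0.4/0.23
= 1.7391

1.7391


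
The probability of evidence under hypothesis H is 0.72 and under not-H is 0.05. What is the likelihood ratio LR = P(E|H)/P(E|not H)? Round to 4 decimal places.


LR = 0.72 / 0.05
= 14.4

14.4


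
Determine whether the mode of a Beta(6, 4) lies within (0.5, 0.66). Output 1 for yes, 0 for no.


First find the mode: (a-1)/(a+b-2) = 0.625
Is 0.625 in (0.5, 0.66)? 1

1


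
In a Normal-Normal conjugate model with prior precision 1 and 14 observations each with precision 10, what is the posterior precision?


Posterior precision = prior precision + n * observation precision
= 1 + 14 * 10
= 1 + 140 = 141

141


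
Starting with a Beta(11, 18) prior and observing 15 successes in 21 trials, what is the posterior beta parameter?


Posterior beta = prior beta + failures
Failures = 21 - 15 = 6
beta_post = 18 + 6 = 24

24


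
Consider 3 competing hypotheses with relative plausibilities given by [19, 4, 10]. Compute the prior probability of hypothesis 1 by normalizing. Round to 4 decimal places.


Sum of weights = 19 + 4 + 10 = 33
Normalized prior for H1 = 19 / 33
= 0.5758

0.5758


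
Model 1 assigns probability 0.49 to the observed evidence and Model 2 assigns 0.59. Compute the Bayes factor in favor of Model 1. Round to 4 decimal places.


BF = P(data|M1) / P(data|M2)
= 0.49 / 0.59 = 0.8305

0.8305


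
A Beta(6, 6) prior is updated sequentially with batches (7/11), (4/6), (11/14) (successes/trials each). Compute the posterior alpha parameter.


Sequential conjugate updating is equivalent to a single batch update.
Total successes across all batches = 22
alpha_posterior = alpha_prior + total_successes = 6 + 22
= 28

28


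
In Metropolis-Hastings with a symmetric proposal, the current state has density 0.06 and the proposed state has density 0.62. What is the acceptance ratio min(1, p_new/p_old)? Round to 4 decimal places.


Ratio = p_new / p_old = 0.62 / 0.06 = 10.3333
Acceptance = min(1, 10.3333) = 1.0

1.0


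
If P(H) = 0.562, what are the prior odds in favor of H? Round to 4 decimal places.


Prior odds = P(H) / (1 - P(H))
= 0.562 / 0.438
= 1.2831

1.2831


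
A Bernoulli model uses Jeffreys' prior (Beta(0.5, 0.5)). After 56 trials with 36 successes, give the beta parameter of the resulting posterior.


Posterior = Beta(prior_alpha + successes, prior_beta + failures)
= Beta(0.5 + 36, 0.5 + 20)
Posterior beta = 0.5 + (n - k) = 0.5 + 20 = 20.5

20.5


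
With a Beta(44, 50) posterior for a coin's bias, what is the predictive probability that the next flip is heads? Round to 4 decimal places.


The predictive probability equals the posterior mean.
P(next = heads) = alpha / (alpha + beta)
= 44 / 94 = 0.4681

0.4681


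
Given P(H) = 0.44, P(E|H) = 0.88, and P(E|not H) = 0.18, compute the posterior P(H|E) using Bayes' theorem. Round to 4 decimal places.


By Bayes' theorem: P(H|E) = P(E|H)*P(H) / P(E)
P(E) = P(E|H)*P(H) + P(E|not H)*P(not H)
P(E) = 0.88*0.44 + 0.18*0.56 = 0.488
P(H|E) = 0.88*0.44 / 0.488 = 0.7934

0.7934


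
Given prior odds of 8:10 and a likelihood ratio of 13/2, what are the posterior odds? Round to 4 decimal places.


Posterior odds = prior odds * LR
Prior odds = 8/10 = 0.8
LR = 13/2 = 6.5
Posterior odds = 0.8 * 6.5 = 5.2

5.2


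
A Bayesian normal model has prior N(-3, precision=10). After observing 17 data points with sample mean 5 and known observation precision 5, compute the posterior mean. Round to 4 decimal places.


Posterior mean = (prior_precision * prior_mean + n * data_precision * data_mean) / (prior_precision + n * data_precision)
Numerator = 10*-3 + 17*5*5 = 395
Denominator = 10 + 17*5 = 95
Posterior mean = 4.1579

4.1579


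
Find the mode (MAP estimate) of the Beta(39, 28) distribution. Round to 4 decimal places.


For Beta(a,b) with a,b > 1:
Mode = (a-1)/(a+b-2) = (39-1)/(67-2)
= 38/65 = 0.5846

0.5846


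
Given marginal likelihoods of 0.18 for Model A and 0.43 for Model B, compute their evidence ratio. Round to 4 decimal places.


Ratio = ML(A) / ML(B) = 0.18/0.43
= 0.4186

0.4186


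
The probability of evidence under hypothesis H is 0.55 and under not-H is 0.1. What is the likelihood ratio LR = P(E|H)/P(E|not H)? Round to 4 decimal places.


LR = 0.55 / 0.1
= 5.5

5.5


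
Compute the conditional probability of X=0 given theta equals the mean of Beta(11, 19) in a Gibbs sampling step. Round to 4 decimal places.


Mean of Beta(11, 19) = 0.3667
P(X=0 | theta=0.3667) = 0.6333

0.6333


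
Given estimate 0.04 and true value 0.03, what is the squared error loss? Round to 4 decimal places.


Squared error = (estimate - true)^2
Difference = 0.01
Loss = 0.01^2 = 0.0001

0.0001


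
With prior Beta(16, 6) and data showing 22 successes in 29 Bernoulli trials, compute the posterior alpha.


Conjugate update: alpha_posterior = alpha_prior + k
= 16 + 22 = 38

38


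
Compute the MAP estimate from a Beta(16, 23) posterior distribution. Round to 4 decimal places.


MAP = mode of Beta distribution
= (alpha - 1)/(alpha + beta - 2)
= (16-1)/(16+23-2)
= 15/37 = 0.4054

0.4054


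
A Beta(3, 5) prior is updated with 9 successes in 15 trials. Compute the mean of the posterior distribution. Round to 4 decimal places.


After update: Beta(12, 11)
Mean = 12 / (12 + 11) = 12 / 23
= 0.5217

0.5217


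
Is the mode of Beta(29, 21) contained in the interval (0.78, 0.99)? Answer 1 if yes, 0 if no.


Mode = (a-1)/(a+b-2) = 28/48 = 0.5833
Interval: (0.78, 0.99)
Contains mode? 0

0
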